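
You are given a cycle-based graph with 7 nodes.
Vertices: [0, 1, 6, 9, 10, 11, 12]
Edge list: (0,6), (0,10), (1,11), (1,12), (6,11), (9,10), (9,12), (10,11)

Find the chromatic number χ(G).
Clique number ω(G) = 2 (lower bound: χ ≥ ω).
Odd cycle [12, 1, 11, 10, 9] needs 3 colors (χ ≥ 3).
The coloring below uses 3 colors, so χ(G) = 3.
A valid 3-coloring: color 1: [1, 6, 10]; color 2: [0, 11, 12]; color 3: [9].

χ(G) = 3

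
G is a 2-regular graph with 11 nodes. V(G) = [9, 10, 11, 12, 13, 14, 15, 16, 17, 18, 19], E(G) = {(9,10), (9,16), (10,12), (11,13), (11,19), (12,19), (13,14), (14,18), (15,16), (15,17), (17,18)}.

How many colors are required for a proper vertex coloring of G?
χ(G) = 3

Clique number ω(G) = 2 (lower bound: χ ≥ ω).
Odd cycle [17, 15, 16, 9, 10, 12, 19, 11, 13, 14, 18] needs 3 colors (χ ≥ 3).
The coloring below uses 3 colors, so χ(G) = 3.
A valid 3-coloring: color 1: [9, 11, 12, 14, 15]; color 2: [10, 13, 16, 18, 19]; color 3: [17].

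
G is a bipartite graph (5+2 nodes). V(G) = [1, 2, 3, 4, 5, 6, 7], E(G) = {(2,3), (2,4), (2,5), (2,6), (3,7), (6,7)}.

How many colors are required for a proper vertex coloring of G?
Clique number ω(G) = 2 (lower bound: χ ≥ ω).
The graph is bipartite (no odd cycle), so 2 colors suffice: χ(G) = 2.
A valid 2-coloring: color 1: [1, 2, 7]; color 2: [3, 4, 5, 6].

χ(G) = 2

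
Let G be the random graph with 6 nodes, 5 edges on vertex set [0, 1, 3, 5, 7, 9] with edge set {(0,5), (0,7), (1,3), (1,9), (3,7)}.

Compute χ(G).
χ(G) = 2

Clique number ω(G) = 2 (lower bound: χ ≥ ω).
The graph is bipartite (no odd cycle), so 2 colors suffice: χ(G) = 2.
A valid 2-coloring: color 1: [0, 3, 9]; color 2: [1, 5, 7].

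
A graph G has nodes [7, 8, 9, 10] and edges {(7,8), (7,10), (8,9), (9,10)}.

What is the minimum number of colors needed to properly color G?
χ(G) = 2

Clique number ω(G) = 2 (lower bound: χ ≥ ω).
The graph is bipartite (no odd cycle), so 2 colors suffice: χ(G) = 2.
A valid 2-coloring: color 1: [7, 9]; color 2: [8, 10].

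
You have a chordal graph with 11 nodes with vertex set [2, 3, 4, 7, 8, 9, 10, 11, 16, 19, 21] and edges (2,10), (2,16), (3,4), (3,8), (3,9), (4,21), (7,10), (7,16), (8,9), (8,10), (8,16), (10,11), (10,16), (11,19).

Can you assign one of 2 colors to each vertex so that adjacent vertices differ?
The clique on vertices [3, 8, 9] has size 3 > 2, so it alone needs 3 colors.

No, G is not 2-colorable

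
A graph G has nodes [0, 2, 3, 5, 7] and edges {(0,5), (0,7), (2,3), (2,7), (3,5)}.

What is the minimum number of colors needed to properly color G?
χ(G) = 3

Clique number ω(G) = 2 (lower bound: χ ≥ ω).
Odd cycle [5, 3, 2, 7, 0] needs 3 colors (χ ≥ 3).
The coloring below uses 3 colors, so χ(G) = 3.
A valid 3-coloring: color 1: [5, 7]; color 2: [0, 3]; color 3: [2].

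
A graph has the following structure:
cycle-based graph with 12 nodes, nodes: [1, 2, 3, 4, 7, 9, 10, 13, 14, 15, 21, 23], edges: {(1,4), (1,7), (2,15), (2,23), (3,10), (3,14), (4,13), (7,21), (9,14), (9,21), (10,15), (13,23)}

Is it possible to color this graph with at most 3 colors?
Yes, G is 3-colorable

A valid 3-coloring: color 1: [3, 4, 7, 9, 15, 23]; color 2: [1, 2, 10, 13, 14, 21].
(χ(G) = 2 ≤ 3.)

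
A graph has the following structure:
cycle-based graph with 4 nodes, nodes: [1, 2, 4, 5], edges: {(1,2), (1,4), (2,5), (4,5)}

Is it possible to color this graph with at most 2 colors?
Yes, G is 2-colorable

A valid 2-coloring: color 1: [2, 4]; color 2: [1, 5].
(χ(G) = 2 ≤ 2.)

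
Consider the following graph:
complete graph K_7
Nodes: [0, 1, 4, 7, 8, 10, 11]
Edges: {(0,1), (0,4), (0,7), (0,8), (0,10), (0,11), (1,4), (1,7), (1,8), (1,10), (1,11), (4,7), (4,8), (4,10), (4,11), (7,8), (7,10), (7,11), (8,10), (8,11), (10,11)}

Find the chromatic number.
χ(G) = 7

Clique number ω(G) = 7 (lower bound: χ ≥ ω).
The clique on [0, 1, 4, 7, 8, 10, 11] has size 7, forcing χ ≥ 7, and the coloring below uses 7 colors, so χ(G) = 7.
A valid 7-coloring: color 1: [10]; color 2: [8]; color 3: [7]; color 4: [0]; color 5: [11]; color 6: [4]; color 7: [1].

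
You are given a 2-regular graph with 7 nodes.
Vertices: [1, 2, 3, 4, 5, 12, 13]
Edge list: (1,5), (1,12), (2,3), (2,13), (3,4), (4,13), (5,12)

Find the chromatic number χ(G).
χ(G) = 3

Clique number ω(G) = 3 (lower bound: χ ≥ ω).
The clique on [1, 5, 12] has size 3, forcing χ ≥ 3, and the coloring below uses 3 colors, so χ(G) = 3.
A valid 3-coloring: color 1: [2, 4, 5]; color 2: [1, 3, 13]; color 3: [12].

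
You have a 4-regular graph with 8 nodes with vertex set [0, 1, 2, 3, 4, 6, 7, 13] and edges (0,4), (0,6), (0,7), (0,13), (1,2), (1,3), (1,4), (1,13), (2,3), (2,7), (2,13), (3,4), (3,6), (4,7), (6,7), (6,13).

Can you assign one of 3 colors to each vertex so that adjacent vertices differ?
A valid 3-coloring: color 1: [2, 4, 6]; color 2: [0, 1]; color 3: [3, 7, 13].
(χ(G) = 3 ≤ 3.)

Yes, G is 3-colorable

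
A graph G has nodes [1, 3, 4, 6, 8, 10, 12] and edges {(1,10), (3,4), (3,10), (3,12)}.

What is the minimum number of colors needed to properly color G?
χ(G) = 2

Clique number ω(G) = 2 (lower bound: χ ≥ ω).
The graph is bipartite (no odd cycle), so 2 colors suffice: χ(G) = 2.
A valid 2-coloring: color 1: [1, 3, 6, 8]; color 2: [4, 10, 12].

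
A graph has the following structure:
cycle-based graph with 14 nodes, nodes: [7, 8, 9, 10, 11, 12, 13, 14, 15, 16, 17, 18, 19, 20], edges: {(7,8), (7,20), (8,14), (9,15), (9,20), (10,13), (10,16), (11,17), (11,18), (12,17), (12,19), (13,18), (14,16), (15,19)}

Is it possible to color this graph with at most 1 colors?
No, G is not 1-colorable

Edge (7,8) forces its endpoints to differ, so 1 color is not enough.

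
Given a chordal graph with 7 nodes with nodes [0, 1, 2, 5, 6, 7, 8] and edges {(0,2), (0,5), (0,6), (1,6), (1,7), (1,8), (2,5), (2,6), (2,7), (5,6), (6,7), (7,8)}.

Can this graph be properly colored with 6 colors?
Yes, G is 6-colorable

A valid 6-coloring: color 1: [6, 8]; color 2: [5, 7]; color 3: [1, 2]; color 4: [0].
(χ(G) = 4 ≤ 6.)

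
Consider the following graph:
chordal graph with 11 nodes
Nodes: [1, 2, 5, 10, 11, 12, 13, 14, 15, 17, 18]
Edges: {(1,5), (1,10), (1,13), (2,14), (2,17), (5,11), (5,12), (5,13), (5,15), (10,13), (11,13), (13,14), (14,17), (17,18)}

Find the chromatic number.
χ(G) = 3

Clique number ω(G) = 3 (lower bound: χ ≥ ω).
The clique on [2, 14, 17] has size 3, forcing χ ≥ 3, and the coloring below uses 3 colors, so χ(G) = 3.
A valid 3-coloring: color 1: [12, 13, 15, 17]; color 2: [5, 10, 14, 18]; color 3: [1, 2, 11].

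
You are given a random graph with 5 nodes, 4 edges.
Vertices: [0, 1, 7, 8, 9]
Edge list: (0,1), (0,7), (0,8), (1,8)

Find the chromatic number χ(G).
χ(G) = 3

Clique number ω(G) = 3 (lower bound: χ ≥ ω).
The clique on [0, 1, 8] has size 3, forcing χ ≥ 3, and the coloring below uses 3 colors, so χ(G) = 3.
A valid 3-coloring: color 1: [0, 9]; color 2: [7, 8]; color 3: [1].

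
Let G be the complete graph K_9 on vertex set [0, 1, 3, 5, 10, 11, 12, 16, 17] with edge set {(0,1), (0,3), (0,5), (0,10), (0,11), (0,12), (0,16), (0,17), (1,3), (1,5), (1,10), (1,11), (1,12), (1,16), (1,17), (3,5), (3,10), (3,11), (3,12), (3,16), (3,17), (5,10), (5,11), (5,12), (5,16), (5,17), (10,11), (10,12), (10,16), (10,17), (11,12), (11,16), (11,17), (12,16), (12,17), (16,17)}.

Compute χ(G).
Clique number ω(G) = 9 (lower bound: χ ≥ ω).
The clique on [0, 1, 3, 5, 10, 11, 12, 16, 17] has size 9, forcing χ ≥ 9, and the coloring below uses 9 colors, so χ(G) = 9.
A valid 9-coloring: color 1: [12]; color 2: [16]; color 3: [1]; color 4: [0]; color 5: [3]; color 6: [11]; color 7: [5]; color 8: [17]; color 9: [10].

χ(G) = 9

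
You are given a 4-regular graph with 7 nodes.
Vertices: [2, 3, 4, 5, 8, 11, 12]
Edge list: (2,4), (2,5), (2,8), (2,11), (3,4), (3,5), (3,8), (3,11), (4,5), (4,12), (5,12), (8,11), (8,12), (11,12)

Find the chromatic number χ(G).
Clique number ω(G) = 3 (lower bound: χ ≥ ω).
The clique on [2, 8, 11] has size 3, forcing χ ≥ 3, and the coloring below uses 3 colors, so χ(G) = 3.
A valid 3-coloring: color 1: [5, 11]; color 2: [2, 3, 12]; color 3: [4, 8].

χ(G) = 3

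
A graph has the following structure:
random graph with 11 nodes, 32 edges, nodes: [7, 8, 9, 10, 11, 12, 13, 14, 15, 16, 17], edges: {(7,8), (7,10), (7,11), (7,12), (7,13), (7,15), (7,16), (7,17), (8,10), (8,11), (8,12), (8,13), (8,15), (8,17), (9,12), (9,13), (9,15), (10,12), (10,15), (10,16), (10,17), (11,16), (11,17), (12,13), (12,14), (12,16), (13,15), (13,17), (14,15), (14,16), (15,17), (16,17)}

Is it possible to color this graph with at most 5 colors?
Yes, G is 5-colorable

A valid 5-coloring: color 1: [7, 9, 14]; color 2: [12, 17]; color 3: [8, 16]; color 4: [10, 11, 13]; color 5: [15].
(χ(G) = 5 ≤ 5.)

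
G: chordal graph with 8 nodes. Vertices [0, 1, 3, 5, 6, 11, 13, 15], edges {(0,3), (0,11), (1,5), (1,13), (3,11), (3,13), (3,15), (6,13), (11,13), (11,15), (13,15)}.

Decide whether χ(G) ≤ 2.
The clique on vertices [3, 11, 13, 15] has size 4 > 2, so it alone needs 4 colors.

No, G is not 2-colorable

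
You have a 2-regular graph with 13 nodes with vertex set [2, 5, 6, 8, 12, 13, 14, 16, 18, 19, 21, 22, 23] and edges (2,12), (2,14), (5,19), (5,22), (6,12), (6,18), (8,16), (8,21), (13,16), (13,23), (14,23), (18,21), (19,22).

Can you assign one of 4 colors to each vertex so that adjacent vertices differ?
A valid 4-coloring: color 1: [2, 6, 16, 19, 21, 23]; color 2: [8, 12, 13, 14, 18, 22]; color 3: [5].
(χ(G) = 3 ≤ 4.)

Yes, G is 4-colorable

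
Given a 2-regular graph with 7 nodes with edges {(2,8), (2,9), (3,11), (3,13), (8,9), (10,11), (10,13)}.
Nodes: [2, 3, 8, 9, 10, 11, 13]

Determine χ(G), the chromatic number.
Clique number ω(G) = 3 (lower bound: χ ≥ ω).
The clique on [2, 8, 9] has size 3, forcing χ ≥ 3, and the coloring below uses 3 colors, so χ(G) = 3.
A valid 3-coloring: color 1: [2, 3, 10]; color 2: [9, 11, 13]; color 3: [8].

χ(G) = 3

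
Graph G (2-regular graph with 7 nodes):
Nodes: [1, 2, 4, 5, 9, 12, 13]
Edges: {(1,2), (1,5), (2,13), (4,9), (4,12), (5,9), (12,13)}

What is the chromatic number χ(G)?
Clique number ω(G) = 2 (lower bound: χ ≥ ω).
Odd cycle [12, 4, 9, 5, 1, 2, 13] needs 3 colors (χ ≥ 3).
The coloring below uses 3 colors, so χ(G) = 3.
A valid 3-coloring: color 1: [2, 9, 12]; color 2: [4, 5, 13]; color 3: [1].

χ(G) = 3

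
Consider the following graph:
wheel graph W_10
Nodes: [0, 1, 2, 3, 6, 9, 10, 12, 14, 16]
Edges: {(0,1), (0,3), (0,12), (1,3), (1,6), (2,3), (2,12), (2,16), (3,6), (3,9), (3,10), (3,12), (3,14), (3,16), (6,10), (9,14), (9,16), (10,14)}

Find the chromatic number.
χ(G) = 4

Clique number ω(G) = 3 (lower bound: χ ≥ ω).
Odd cycle [16, 9, 14, 10, 6, 1, 0, 12, 2] needs 3 colors (χ ≥ 3).
Vertex 3 is adjacent to every vertex of [0, 1, 2, 6, 9, 10, 12, 14, 16], which already need 3 colors among themselves, so 3 needs a new color (χ ≥ 4).
The coloring below uses 4 colors, so χ(G) = 4.
A valid 4-coloring: color 1: [3]; color 2: [6, 12, 14, 16]; color 3: [1, 2, 9, 10]; color 4: [0].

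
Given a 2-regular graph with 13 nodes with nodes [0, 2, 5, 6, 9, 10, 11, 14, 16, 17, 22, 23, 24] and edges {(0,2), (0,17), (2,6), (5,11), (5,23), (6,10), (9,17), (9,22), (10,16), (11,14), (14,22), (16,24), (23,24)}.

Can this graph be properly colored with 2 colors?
Odd cycle [23, 5, 11, 14, 22, 9, 17, 0, 2, 6, 10, 16, 24] needs 3 colors (χ ≥ 3).
Hence χ(G) ≥ 3 > 2, so no proper 2-coloring exists.

No, G is not 2-colorable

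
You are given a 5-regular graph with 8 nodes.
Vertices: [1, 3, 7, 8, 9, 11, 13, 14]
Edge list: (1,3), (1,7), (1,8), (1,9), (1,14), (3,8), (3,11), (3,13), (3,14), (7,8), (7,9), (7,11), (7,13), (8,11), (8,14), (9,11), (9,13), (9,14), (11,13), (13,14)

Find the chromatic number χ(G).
χ(G) = 4

Clique number ω(G) = 4 (lower bound: χ ≥ ω).
The clique on [1, 3, 8, 14] has size 4, forcing χ ≥ 4, and the coloring below uses 4 colors, so χ(G) = 4.
A valid 4-coloring: color 1: [8, 13]; color 2: [1, 11]; color 3: [3, 9]; color 4: [7, 14].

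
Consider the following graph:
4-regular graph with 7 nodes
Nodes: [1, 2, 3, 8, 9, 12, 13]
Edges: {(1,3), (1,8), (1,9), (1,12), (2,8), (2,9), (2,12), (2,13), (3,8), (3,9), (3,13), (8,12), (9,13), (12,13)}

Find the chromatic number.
Clique number ω(G) = 3 (lower bound: χ ≥ ω).
Suppose a proper 3-coloring c exists. The clique [1, 3, 8] takes 3 distinct colors; by symmetry let c(1) = 1, c(3) = 2, c(8) = 3.
- Vertex 9: neighbors [1, 3] already have colors [1, 2] ⇒ c(9) = 3.
- Vertex 12: neighbors [1, 8] already have colors [1, 3] ⇒ c(12) = 2.
- Vertex 2: neighbors [12, 8] already have colors [2, 3] ⇒ c(2) = 1.
- Vertex 13: neighbors [2, 3, 9] already have colors [1, 2, 3] — all 3 colors blocked. Contradiction.
The forced assignments end in a contradiction, so G has no proper 3-coloring (χ ≥ 4).
The coloring below uses 4 colors, so χ(G) = 4.
A valid 4-coloring: color 1: [3, 12]; color 2: [1, 13]; color 3: [8, 9]; color 4: [2].

χ(G) = 4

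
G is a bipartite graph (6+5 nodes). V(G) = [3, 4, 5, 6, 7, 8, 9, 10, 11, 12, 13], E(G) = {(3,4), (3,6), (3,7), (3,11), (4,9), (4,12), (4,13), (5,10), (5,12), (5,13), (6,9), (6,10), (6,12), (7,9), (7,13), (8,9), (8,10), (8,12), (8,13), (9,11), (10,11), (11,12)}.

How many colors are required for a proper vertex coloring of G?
χ(G) = 2

Clique number ω(G) = 2 (lower bound: χ ≥ ω).
The graph is bipartite (no odd cycle), so 2 colors suffice: χ(G) = 2.
A valid 2-coloring: color 1: [3, 9, 10, 12, 13]; color 2: [4, 5, 6, 7, 8, 11].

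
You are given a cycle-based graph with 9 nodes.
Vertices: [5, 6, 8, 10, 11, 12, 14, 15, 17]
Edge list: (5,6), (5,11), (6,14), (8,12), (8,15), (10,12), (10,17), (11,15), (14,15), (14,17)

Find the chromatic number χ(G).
Clique number ω(G) = 2 (lower bound: χ ≥ ω).
Odd cycle [15, 11, 5, 6, 14] needs 3 colors (χ ≥ 3).
The coloring below uses 3 colors, so χ(G) = 3.
A valid 3-coloring: color 1: [8, 10, 11, 14]; color 2: [6, 12, 15, 17]; color 3: [5].

χ(G) = 3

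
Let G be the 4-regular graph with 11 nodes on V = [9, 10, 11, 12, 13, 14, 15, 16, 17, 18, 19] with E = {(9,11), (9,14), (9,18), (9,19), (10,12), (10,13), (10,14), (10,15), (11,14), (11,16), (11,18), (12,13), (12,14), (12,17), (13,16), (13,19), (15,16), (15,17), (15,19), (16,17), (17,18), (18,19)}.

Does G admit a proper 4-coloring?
A valid 4-coloring: color 1: [10, 11, 17, 19]; color 2: [9, 12, 16]; color 3: [13, 14, 15, 18].
(χ(G) = 3 ≤ 4.)

Yes, G is 4-colorable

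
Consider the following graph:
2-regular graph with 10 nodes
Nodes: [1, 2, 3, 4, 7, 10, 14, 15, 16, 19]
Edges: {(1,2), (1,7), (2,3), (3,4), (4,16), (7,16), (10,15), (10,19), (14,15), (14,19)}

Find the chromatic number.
χ(G) = 2

Clique number ω(G) = 2 (lower bound: χ ≥ ω).
The graph is bipartite (no odd cycle), so 2 colors suffice: χ(G) = 2.
A valid 2-coloring: color 1: [1, 3, 15, 16, 19]; color 2: [2, 4, 7, 10, 14].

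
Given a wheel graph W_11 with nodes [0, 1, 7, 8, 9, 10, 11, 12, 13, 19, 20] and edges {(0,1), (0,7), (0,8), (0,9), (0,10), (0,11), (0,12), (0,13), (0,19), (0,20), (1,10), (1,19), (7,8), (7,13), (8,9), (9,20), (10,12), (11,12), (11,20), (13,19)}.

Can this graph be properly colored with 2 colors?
No, G is not 2-colorable

The clique on vertices [0, 1, 10] has size 3 > 2, so it alone needs 3 colors.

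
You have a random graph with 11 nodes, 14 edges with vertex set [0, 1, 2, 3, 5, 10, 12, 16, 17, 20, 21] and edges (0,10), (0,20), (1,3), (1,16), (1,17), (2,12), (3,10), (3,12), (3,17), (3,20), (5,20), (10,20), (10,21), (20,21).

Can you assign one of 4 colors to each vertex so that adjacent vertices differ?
Yes, G is 4-colorable

A valid 4-coloring: color 1: [1, 12, 20]; color 2: [0, 2, 3, 5, 16, 21]; color 3: [10, 17].
(χ(G) = 3 ≤ 4.)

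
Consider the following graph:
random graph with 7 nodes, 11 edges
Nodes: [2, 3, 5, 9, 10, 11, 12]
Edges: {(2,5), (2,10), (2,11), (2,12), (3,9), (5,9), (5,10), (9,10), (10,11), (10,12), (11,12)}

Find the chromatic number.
Clique number ω(G) = 4 (lower bound: χ ≥ ω).
The clique on [2, 10, 11, 12] has size 4, forcing χ ≥ 4, and the coloring below uses 4 colors, so χ(G) = 4.
A valid 4-coloring: color 1: [3, 10]; color 2: [2, 9]; color 3: [5, 12]; color 4: [11].

χ(G) = 4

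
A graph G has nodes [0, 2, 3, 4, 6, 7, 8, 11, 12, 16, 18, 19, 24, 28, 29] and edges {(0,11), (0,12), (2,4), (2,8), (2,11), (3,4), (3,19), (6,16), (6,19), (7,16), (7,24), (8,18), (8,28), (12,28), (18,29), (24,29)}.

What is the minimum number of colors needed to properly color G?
χ(G) = 3

Clique number ω(G) = 2 (lower bound: χ ≥ ω).
Odd cycle [29, 18, 8, 2, 4, 3, 19, 6, 16, 7, 24] needs 3 colors (χ ≥ 3).
The coloring below uses 3 colors, so χ(G) = 3.
A valid 3-coloring: color 1: [4, 7, 8, 11, 12, 19, 29]; color 2: [0, 2, 3, 6, 18, 24, 28]; color 3: [16].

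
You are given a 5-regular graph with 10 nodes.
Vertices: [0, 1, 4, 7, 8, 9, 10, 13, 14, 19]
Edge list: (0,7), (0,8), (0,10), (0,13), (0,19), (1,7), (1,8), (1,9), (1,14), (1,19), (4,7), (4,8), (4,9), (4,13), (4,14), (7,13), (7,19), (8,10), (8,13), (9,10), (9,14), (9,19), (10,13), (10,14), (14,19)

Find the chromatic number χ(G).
χ(G) = 4

Clique number ω(G) = 4 (lower bound: χ ≥ ω).
The clique on [0, 8, 10, 13] has size 4, forcing χ ≥ 4, and the coloring below uses 4 colors, so χ(G) = 4.
A valid 4-coloring: color 1: [4, 10, 19]; color 2: [7, 8, 9]; color 3: [1, 13]; color 4: [0, 14].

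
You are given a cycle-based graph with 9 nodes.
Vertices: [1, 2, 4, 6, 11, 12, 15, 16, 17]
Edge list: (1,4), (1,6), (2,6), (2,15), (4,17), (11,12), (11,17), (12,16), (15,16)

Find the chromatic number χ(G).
χ(G) = 3

Clique number ω(G) = 2 (lower bound: χ ≥ ω).
Odd cycle [11, 12, 16, 15, 2, 6, 1, 4, 17] needs 3 colors (χ ≥ 3).
The coloring below uses 3 colors, so χ(G) = 3.
A valid 3-coloring: color 1: [2, 4, 11, 16]; color 2: [6, 12, 15, 17]; color 3: [1].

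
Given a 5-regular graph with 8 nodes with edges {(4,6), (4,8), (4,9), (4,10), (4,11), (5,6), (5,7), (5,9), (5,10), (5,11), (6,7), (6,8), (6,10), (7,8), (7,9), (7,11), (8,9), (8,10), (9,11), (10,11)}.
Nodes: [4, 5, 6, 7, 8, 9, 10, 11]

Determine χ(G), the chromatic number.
Clique number ω(G) = 4 (lower bound: χ ≥ ω).
The clique on [4, 6, 8, 10] has size 4, forcing χ ≥ 4, and the coloring below uses 4 colors, so χ(G) = 4.
A valid 4-coloring: color 1: [6, 9]; color 2: [8, 11]; color 3: [4, 5]; color 4: [7, 10].

χ(G) = 4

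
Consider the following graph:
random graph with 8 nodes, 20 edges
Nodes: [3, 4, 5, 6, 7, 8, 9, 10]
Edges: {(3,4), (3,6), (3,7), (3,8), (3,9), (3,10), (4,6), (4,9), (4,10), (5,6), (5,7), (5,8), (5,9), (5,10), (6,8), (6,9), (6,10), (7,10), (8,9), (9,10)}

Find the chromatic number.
χ(G) = 5

Clique number ω(G) = 5 (lower bound: χ ≥ ω).
The clique on [3, 4, 6, 9, 10] has size 5, forcing χ ≥ 5, and the coloring below uses 5 colors, so χ(G) = 5.
A valid 5-coloring: color 1: [3, 5]; color 2: [8, 10]; color 3: [7, 9]; color 4: [6]; color 5: [4].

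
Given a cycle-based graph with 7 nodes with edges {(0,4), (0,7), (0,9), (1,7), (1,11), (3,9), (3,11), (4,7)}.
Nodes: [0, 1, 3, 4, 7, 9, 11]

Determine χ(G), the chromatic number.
χ(G) = 3

Clique number ω(G) = 3 (lower bound: χ ≥ ω).
The clique on [0, 4, 7] has size 3, forcing χ ≥ 3, and the coloring below uses 3 colors, so χ(G) = 3.
A valid 3-coloring: color 1: [0, 1, 3]; color 2: [7, 9, 11]; color 3: [4].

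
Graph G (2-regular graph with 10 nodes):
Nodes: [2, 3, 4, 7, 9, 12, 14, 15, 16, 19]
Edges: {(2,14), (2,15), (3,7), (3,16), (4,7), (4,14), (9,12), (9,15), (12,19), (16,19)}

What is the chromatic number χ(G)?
Clique number ω(G) = 2 (lower bound: χ ≥ ω).
The graph is bipartite (no odd cycle), so 2 colors suffice: χ(G) = 2.
A valid 2-coloring: color 1: [2, 3, 4, 9, 19]; color 2: [7, 12, 14, 15, 16].

χ(G) = 2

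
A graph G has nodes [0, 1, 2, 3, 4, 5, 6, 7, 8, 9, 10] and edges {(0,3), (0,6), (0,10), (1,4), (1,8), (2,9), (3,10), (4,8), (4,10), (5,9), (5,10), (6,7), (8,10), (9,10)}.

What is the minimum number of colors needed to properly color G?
Clique number ω(G) = 3 (lower bound: χ ≥ ω).
The clique on [1, 4, 8] has size 3, forcing χ ≥ 3, and the coloring below uses 3 colors, so χ(G) = 3.
A valid 3-coloring: color 1: [1, 2, 6, 10]; color 2: [0, 7, 8, 9]; color 3: [3, 4, 5].

χ(G) = 3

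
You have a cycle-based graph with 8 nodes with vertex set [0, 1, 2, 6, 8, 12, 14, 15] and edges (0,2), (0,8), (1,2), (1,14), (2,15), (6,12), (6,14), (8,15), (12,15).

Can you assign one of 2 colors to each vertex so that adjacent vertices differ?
Yes, G is 2-colorable

A valid 2-coloring: color 1: [2, 8, 12, 14]; color 2: [0, 1, 6, 15].
(χ(G) = 2 ≤ 2.)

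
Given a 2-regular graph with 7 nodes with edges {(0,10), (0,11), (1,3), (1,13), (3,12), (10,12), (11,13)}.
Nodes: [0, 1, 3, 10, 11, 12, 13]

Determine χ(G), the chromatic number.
χ(G) = 3

Clique number ω(G) = 2 (lower bound: χ ≥ ω).
Odd cycle [10, 12, 3, 1, 13, 11, 0] needs 3 colors (χ ≥ 3).
The coloring below uses 3 colors, so χ(G) = 3.
A valid 3-coloring: color 1: [1, 10, 11]; color 2: [0, 3, 13]; color 3: [12].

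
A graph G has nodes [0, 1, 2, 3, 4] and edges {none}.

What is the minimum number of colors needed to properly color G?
Clique number ω(G) = 1 (lower bound: χ ≥ ω).
The graph has no edges, so one color suffices: χ(G) = 1.
A valid 1-coloring: color 1: [0, 1, 2, 3, 4].

χ(G) = 1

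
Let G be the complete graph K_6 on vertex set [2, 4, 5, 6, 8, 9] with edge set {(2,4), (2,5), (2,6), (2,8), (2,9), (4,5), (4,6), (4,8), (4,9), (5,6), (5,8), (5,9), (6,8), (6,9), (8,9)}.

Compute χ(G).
Clique number ω(G) = 6 (lower bound: χ ≥ ω).
The clique on [2, 4, 5, 6, 8, 9] has size 6, forcing χ ≥ 6, and the coloring below uses 6 colors, so χ(G) = 6.
A valid 6-coloring: color 1: [5]; color 2: [8]; color 3: [2]; color 4: [6]; color 5: [9]; color 6: [4].

χ(G) = 6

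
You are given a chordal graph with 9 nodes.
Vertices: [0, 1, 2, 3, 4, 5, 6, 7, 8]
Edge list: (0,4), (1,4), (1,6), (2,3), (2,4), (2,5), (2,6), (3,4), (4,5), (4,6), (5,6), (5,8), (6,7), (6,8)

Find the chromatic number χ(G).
χ(G) = 4

Clique number ω(G) = 4 (lower bound: χ ≥ ω).
The clique on [2, 4, 5, 6] has size 4, forcing χ ≥ 4, and the coloring below uses 4 colors, so χ(G) = 4.
A valid 4-coloring: color 1: [0, 3, 6]; color 2: [4, 7, 8]; color 3: [1, 5]; color 4: [2].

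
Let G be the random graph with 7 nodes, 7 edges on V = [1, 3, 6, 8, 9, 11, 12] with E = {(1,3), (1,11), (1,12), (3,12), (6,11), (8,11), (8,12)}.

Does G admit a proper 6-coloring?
Yes, G is 6-colorable

A valid 6-coloring: color 1: [9, 11, 12]; color 2: [1, 6, 8]; color 3: [3].
(χ(G) = 3 ≤ 6.)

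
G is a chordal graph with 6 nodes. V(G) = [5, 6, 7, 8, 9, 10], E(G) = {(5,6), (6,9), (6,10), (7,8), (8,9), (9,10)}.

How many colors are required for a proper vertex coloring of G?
Clique number ω(G) = 3 (lower bound: χ ≥ ω).
The clique on [6, 9, 10] has size 3, forcing χ ≥ 3, and the coloring below uses 3 colors, so χ(G) = 3.
A valid 3-coloring: color 1: [5, 7, 9]; color 2: [6, 8]; color 3: [10].

χ(G) = 3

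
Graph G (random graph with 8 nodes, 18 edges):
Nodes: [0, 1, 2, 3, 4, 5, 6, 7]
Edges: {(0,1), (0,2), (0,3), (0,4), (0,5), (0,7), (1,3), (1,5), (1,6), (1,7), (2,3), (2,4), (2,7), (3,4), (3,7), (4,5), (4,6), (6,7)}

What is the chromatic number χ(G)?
χ(G) = 4

Clique number ω(G) = 4 (lower bound: χ ≥ ω).
The clique on [0, 1, 3, 7] has size 4, forcing χ ≥ 4, and the coloring below uses 4 colors, so χ(G) = 4.
A valid 4-coloring: color 1: [0, 6]; color 2: [4, 7]; color 3: [3, 5]; color 4: [1, 2].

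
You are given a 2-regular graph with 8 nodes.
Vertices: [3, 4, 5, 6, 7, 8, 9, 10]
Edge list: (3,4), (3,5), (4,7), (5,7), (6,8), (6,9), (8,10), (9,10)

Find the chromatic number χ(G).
Clique number ω(G) = 2 (lower bound: χ ≥ ω).
The graph is bipartite (no odd cycle), so 2 colors suffice: χ(G) = 2.
A valid 2-coloring: color 1: [4, 5, 6, 10]; color 2: [3, 7, 8, 9].

χ(G) = 2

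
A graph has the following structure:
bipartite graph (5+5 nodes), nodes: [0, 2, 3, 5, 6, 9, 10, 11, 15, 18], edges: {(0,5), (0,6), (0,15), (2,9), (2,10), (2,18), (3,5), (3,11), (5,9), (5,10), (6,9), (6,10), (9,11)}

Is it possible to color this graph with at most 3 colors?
Yes, G is 3-colorable

A valid 3-coloring: color 1: [2, 5, 6, 11, 15]; color 2: [0, 3, 9, 10, 18].
(χ(G) = 2 ≤ 3.)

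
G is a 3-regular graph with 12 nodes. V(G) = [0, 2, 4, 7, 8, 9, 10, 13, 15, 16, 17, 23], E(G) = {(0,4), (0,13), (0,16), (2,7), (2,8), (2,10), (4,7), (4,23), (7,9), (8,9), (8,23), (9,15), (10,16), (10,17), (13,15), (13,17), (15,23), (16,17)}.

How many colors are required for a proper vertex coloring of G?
χ(G) = 3

Clique number ω(G) = 3 (lower bound: χ ≥ ω).
The clique on [10, 16, 17] has size 3, forcing χ ≥ 3, and the coloring below uses 3 colors, so χ(G) = 3.
A valid 3-coloring: color 1: [0, 7, 17, 23]; color 2: [2, 4, 9, 13, 16]; color 3: [8, 10, 15].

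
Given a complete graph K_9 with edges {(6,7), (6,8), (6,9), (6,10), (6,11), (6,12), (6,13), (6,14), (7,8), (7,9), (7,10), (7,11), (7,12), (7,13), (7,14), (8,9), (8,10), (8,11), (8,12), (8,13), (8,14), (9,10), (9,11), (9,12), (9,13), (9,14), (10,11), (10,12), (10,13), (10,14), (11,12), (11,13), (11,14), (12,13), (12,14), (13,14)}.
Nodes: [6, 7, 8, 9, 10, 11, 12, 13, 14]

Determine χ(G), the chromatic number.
χ(G) = 9

Clique number ω(G) = 9 (lower bound: χ ≥ ω).
The clique on [6, 7, 8, 9, 10, 11, 12, 13, 14] has size 9, forcing χ ≥ 9, and the coloring below uses 9 colors, so χ(G) = 9.
A valid 9-coloring: color 1: [6]; color 2: [11]; color 3: [8]; color 4: [10]; color 5: [9]; color 6: [13]; color 7: [7]; color 8: [12]; color 9: [14].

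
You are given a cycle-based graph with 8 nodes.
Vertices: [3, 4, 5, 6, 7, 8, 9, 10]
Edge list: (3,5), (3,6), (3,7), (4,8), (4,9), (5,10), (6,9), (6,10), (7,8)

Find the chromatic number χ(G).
Clique number ω(G) = 2 (lower bound: χ ≥ ω).
The graph is bipartite (no odd cycle), so 2 colors suffice: χ(G) = 2.
A valid 2-coloring: color 1: [4, 5, 6, 7]; color 2: [3, 8, 9, 10].

χ(G) = 2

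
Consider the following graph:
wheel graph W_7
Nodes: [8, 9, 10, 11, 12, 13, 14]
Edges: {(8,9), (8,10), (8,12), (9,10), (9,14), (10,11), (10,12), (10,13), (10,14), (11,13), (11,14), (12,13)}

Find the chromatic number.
Clique number ω(G) = 3 (lower bound: χ ≥ ω).
The clique on [8, 9, 10] has size 3, forcing χ ≥ 3, and the coloring below uses 3 colors, so χ(G) = 3.
A valid 3-coloring: color 1: [10]; color 2: [8, 13, 14]; color 3: [9, 11, 12].

χ(G) = 3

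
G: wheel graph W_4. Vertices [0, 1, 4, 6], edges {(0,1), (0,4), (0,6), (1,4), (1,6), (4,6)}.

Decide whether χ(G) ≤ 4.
A valid 4-coloring: color 1: [1]; color 2: [0]; color 3: [4]; color 4: [6].
(χ(G) = 4 ≤ 4.)

Yes, G is 4-colorable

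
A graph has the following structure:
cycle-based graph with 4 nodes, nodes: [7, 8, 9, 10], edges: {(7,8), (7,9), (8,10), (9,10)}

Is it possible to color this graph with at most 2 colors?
Yes, G is 2-colorable

A valid 2-coloring: color 1: [8, 9]; color 2: [7, 10].
(χ(G) = 2 ≤ 2.)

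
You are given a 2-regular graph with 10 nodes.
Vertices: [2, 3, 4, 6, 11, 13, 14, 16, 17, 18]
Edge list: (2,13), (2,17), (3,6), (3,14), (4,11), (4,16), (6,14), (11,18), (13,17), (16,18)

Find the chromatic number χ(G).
χ(G) = 3

Clique number ω(G) = 3 (lower bound: χ ≥ ω).
The clique on [2, 13, 17] has size 3, forcing χ ≥ 3, and the coloring below uses 3 colors, so χ(G) = 3.
A valid 3-coloring: color 1: [2, 4, 14, 18]; color 2: [3, 11, 13, 16]; color 3: [6, 17].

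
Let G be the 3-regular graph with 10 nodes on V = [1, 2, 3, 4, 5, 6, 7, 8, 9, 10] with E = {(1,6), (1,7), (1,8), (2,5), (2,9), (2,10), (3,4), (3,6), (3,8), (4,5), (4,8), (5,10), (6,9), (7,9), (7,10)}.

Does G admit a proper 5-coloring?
Yes, G is 5-colorable

A valid 5-coloring: color 1: [5, 6, 7, 8]; color 2: [1, 3, 9, 10]; color 3: [2, 4].
(χ(G) = 3 ≤ 5.)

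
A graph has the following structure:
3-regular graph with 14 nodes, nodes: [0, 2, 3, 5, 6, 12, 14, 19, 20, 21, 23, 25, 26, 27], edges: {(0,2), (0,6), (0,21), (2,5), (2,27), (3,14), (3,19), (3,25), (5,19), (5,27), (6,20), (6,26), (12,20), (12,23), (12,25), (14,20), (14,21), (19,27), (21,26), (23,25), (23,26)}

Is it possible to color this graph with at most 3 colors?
Yes, G is 3-colorable

A valid 3-coloring: color 1: [0, 3, 12, 26, 27]; color 2: [2, 19, 20, 21, 23]; color 3: [5, 6, 14, 25].
(χ(G) = 3 ≤ 3.)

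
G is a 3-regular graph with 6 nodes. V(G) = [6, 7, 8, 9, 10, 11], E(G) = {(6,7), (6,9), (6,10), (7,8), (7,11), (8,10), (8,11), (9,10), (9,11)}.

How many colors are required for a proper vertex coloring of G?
χ(G) = 3

Clique number ω(G) = 3 (lower bound: χ ≥ ω).
The clique on [7, 8, 11] has size 3, forcing χ ≥ 3, and the coloring below uses 3 colors, so χ(G) = 3.
A valid 3-coloring: color 1: [6, 11]; color 2: [8, 9]; color 3: [7, 10].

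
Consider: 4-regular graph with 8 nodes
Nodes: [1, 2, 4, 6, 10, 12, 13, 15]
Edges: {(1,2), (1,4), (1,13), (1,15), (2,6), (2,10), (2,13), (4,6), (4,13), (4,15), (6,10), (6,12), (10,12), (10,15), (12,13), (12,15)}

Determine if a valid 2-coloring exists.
The clique on vertices [1, 2, 13] has size 3 > 2, so it alone needs 3 colors.

No, G is not 2-colorable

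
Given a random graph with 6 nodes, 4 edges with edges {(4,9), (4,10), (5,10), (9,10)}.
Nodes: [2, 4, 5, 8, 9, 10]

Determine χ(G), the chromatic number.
Clique number ω(G) = 3 (lower bound: χ ≥ ω).
The clique on [4, 9, 10] has size 3, forcing χ ≥ 3, and the coloring below uses 3 colors, so χ(G) = 3.
A valid 3-coloring: color 1: [2, 8, 10]; color 2: [5, 9]; color 3: [4].

χ(G) = 3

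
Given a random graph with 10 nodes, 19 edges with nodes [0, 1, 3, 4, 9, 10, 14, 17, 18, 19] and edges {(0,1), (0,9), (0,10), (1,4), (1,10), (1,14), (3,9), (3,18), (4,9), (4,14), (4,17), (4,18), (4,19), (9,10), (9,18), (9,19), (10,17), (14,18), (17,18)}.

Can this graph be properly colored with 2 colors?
No, G is not 2-colorable

The clique on vertices [0, 9, 10] has size 3 > 2, so it alone needs 3 colors.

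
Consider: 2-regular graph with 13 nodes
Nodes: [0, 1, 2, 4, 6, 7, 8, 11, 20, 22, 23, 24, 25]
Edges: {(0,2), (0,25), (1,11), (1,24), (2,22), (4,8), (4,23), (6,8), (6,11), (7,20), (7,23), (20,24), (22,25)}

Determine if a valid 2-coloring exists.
Odd cycle [6, 11, 1, 24, 20, 7, 23, 4, 8] needs 3 colors (χ ≥ 3).
Hence χ(G) ≥ 3 > 2, so no proper 2-coloring exists.

No, G is not 2-colorable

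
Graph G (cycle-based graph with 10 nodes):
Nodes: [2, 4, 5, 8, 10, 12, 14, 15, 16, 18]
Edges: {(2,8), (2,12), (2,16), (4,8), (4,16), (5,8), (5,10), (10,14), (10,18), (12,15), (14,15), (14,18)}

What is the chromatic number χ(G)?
Clique number ω(G) = 3 (lower bound: χ ≥ ω).
The clique on [10, 14, 18] has size 3, forcing χ ≥ 3, and the coloring below uses 3 colors, so χ(G) = 3.
A valid 3-coloring: color 1: [8, 10, 15, 16]; color 2: [2, 4, 5, 14]; color 3: [12, 18].

χ(G) = 3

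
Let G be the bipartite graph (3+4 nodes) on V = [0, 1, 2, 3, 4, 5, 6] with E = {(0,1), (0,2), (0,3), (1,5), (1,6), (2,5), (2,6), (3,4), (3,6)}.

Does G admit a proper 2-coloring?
A valid 2-coloring: color 1: [1, 2, 3]; color 2: [0, 4, 5, 6].
(χ(G) = 2 ≤ 2.)

Yes, G is 2-colorable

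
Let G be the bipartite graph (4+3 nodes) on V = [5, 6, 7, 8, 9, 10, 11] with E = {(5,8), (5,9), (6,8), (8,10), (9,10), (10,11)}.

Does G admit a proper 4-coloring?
Yes, G is 4-colorable

A valid 4-coloring: color 1: [7, 8, 9, 11]; color 2: [5, 6, 10].
(χ(G) = 2 ≤ 4.)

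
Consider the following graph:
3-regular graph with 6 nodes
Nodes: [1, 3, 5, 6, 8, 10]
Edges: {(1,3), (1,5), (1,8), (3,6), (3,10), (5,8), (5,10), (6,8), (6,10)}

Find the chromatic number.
χ(G) = 3

Clique number ω(G) = 3 (lower bound: χ ≥ ω).
The clique on [1, 5, 8] has size 3, forcing χ ≥ 3, and the coloring below uses 3 colors, so χ(G) = 3.
A valid 3-coloring: color 1: [5, 6]; color 2: [1, 10]; color 3: [3, 8].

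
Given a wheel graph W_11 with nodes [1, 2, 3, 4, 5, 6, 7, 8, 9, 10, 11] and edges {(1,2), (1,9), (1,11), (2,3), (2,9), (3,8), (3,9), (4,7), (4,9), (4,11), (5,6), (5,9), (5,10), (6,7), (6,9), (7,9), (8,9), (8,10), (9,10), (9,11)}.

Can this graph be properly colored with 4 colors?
Yes, G is 4-colorable

A valid 4-coloring: color 1: [9]; color 2: [1, 3, 4, 6, 10]; color 3: [2, 5, 7, 8, 11].
(χ(G) = 3 ≤ 4.)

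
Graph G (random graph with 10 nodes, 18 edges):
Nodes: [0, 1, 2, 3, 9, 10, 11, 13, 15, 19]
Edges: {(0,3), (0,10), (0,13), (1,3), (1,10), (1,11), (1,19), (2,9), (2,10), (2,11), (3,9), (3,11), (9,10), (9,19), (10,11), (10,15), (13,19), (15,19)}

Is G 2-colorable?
The clique on vertices [1, 10, 11] has size 3 > 2, so it alone needs 3 colors.

No, G is not 2-colorable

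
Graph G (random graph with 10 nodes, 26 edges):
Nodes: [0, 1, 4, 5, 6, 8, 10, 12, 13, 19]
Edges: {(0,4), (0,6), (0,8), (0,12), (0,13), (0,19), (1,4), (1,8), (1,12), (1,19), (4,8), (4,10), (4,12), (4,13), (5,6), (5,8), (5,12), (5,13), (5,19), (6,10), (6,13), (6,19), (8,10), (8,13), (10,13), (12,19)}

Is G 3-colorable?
The clique on vertices [0, 4, 8, 13] has size 4 > 3, so it alone needs 4 colors.

No, G is not 3-colorable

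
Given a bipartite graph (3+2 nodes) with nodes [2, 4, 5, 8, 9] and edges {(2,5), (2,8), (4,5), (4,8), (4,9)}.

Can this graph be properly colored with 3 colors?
Yes, G is 3-colorable

A valid 3-coloring: color 1: [2, 4]; color 2: [5, 8, 9].
(χ(G) = 2 ≤ 3.)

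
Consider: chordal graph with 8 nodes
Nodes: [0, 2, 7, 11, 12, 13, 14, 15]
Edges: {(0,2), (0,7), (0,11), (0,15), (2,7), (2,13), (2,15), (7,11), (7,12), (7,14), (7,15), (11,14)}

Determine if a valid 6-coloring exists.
Yes, G is 6-colorable

A valid 6-coloring: color 1: [7, 13]; color 2: [0, 12, 14]; color 3: [2, 11]; color 4: [15].
(χ(G) = 4 ≤ 6.)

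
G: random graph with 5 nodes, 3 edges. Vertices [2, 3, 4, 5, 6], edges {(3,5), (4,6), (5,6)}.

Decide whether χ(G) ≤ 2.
A valid 2-coloring: color 1: [2, 3, 6]; color 2: [4, 5].
(χ(G) = 2 ≤ 2.)

Yes, G is 2-colorable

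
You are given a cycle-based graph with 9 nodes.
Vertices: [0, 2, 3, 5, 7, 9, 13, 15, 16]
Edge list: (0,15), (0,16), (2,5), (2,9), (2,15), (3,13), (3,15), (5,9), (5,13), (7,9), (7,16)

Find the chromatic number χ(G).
χ(G) = 3

Clique number ω(G) = 3 (lower bound: χ ≥ ω).
The clique on [2, 5, 9] has size 3, forcing χ ≥ 3, and the coloring below uses 3 colors, so χ(G) = 3.
A valid 3-coloring: color 1: [9, 13, 15, 16]; color 2: [0, 2, 3, 7]; color 3: [5].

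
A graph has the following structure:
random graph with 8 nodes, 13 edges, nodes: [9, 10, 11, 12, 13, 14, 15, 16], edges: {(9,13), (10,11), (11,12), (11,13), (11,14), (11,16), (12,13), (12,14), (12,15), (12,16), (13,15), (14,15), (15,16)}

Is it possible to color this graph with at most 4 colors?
A valid 4-coloring: color 1: [9, 11, 15]; color 2: [10, 12]; color 3: [13, 14, 16].
(χ(G) = 3 ≤ 4.)

Yes, G is 4-colorable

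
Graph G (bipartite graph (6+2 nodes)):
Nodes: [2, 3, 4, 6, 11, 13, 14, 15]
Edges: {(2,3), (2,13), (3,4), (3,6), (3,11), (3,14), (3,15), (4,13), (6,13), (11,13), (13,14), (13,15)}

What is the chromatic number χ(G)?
Clique number ω(G) = 2 (lower bound: χ ≥ ω).
The graph is bipartite (no odd cycle), so 2 colors suffice: χ(G) = 2.
A valid 2-coloring: color 1: [3, 13]; color 2: [2, 4, 6, 11, 14, 15].

χ(G) = 2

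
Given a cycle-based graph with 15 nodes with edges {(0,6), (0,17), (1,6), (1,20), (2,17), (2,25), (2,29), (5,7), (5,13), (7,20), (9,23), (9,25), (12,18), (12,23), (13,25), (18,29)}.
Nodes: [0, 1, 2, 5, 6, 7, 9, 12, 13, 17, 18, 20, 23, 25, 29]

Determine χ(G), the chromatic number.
Clique number ω(G) = 2 (lower bound: χ ≥ ω).
Odd cycle [23, 9, 25, 2, 29, 18, 12] needs 3 colors (χ ≥ 3).
The coloring below uses 3 colors, so χ(G) = 3.
A valid 3-coloring: color 1: [5, 6, 17, 18, 20, 23, 25]; color 2: [0, 1, 2, 7, 9, 12, 13]; color 3: [29].

χ(G) = 3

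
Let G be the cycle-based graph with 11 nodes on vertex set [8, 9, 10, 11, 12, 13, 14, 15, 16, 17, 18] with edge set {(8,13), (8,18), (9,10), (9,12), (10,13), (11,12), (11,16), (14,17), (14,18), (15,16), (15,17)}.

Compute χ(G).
Clique number ω(G) = 2 (lower bound: χ ≥ ω).
Odd cycle [8, 18, 14, 17, 15, 16, 11, 12, 9, 10, 13] needs 3 colors (χ ≥ 3).
The coloring below uses 3 colors, so χ(G) = 3.
A valid 3-coloring: color 1: [8, 10, 11, 14, 15]; color 2: [12, 13, 16, 17, 18]; color 3: [9].

χ(G) = 3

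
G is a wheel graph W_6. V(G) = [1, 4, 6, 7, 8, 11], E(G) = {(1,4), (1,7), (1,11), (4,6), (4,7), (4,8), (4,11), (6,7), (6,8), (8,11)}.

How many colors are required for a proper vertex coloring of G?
χ(G) = 4

Clique number ω(G) = 3 (lower bound: χ ≥ ω).
Odd cycle [7, 1, 11, 8, 6] needs 3 colors (χ ≥ 3).
Vertex 4 is adjacent to every vertex of [1, 6, 7, 8, 11], which already need 3 colors among themselves, so 4 needs a new color (χ ≥ 4).
The coloring below uses 4 colors, so χ(G) = 4.
A valid 4-coloring: color 1: [4]; color 2: [7, 8]; color 3: [1, 6]; color 4: [11].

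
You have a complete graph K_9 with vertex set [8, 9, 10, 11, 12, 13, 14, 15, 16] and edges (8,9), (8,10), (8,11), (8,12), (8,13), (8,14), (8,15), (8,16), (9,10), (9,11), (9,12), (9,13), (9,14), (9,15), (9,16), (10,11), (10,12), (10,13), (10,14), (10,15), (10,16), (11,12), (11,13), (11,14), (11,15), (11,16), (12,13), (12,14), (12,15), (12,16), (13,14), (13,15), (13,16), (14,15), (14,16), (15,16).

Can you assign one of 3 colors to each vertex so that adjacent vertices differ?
The clique on vertices [8, 9, 10, 11, 12, 13, 14, 15, 16] has size 9 > 3, so it alone needs 9 colors.

No, G is not 3-colorable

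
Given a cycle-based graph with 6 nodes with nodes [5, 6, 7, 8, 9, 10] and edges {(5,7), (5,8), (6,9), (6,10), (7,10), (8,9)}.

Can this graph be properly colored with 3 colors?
A valid 3-coloring: color 1: [5, 9, 10]; color 2: [6, 7, 8].
(χ(G) = 2 ≤ 3.)

Yes, G is 3-colorable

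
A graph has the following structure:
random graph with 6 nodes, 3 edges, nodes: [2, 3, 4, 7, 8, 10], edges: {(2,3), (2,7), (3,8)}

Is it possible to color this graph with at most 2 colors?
A valid 2-coloring: color 1: [3, 4, 7, 10]; color 2: [2, 8].
(χ(G) = 2 ≤ 2.)

Yes, G is 2-colorable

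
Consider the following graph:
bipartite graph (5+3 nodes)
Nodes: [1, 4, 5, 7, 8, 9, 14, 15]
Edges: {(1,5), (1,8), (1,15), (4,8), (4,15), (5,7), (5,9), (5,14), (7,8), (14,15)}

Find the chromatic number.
χ(G) = 2

Clique number ω(G) = 2 (lower bound: χ ≥ ω).
The graph is bipartite (no odd cycle), so 2 colors suffice: χ(G) = 2.
A valid 2-coloring: color 1: [5, 8, 15]; color 2: [1, 4, 7, 9, 14].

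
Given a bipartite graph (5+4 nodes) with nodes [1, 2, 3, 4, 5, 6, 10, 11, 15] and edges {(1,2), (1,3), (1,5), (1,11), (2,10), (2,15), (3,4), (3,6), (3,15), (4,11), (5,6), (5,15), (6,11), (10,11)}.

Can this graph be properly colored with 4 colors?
A valid 4-coloring: color 1: [1, 4, 6, 10, 15]; color 2: [2, 3, 5, 11].
(χ(G) = 2 ≤ 4.)

Yes, G is 4-colorable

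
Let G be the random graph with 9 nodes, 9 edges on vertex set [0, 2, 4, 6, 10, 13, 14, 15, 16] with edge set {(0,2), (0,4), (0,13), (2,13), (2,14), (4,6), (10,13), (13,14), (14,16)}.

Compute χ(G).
χ(G) = 3

Clique number ω(G) = 3 (lower bound: χ ≥ ω).
The clique on [0, 2, 13] has size 3, forcing χ ≥ 3, and the coloring below uses 3 colors, so χ(G) = 3.
A valid 3-coloring: color 1: [4, 13, 15, 16]; color 2: [0, 6, 10, 14]; color 3: [2].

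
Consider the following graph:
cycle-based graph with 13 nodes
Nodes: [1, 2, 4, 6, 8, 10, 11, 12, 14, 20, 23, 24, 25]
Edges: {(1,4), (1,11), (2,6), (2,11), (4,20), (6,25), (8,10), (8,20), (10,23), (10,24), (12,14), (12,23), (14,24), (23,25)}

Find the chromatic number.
χ(G) = 3

Clique number ω(G) = 2 (lower bound: χ ≥ ω).
Odd cycle [24, 14, 12, 23, 10] needs 3 colors (χ ≥ 3).
The coloring below uses 3 colors, so χ(G) = 3.
A valid 3-coloring: color 1: [1, 2, 10, 14, 20, 25]; color 2: [4, 6, 8, 11, 23, 24]; color 3: [12].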